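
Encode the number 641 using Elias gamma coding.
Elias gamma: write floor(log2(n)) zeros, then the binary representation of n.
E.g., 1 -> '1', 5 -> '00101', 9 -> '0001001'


num_bits = floor(log2(641)) + 1 = 10
leading_zeros = num_bits - 1 = 9
binary(641) = 1010000001

Elias gamma(641) = '000000000' + '1010000001' = 0000000001010000001 (19 bits)


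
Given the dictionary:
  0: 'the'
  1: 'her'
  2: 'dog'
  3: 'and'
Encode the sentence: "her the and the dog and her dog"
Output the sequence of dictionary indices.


Look up each word in the dictionary:
  'her' -> 1
  'the' -> 0
  'and' -> 3
  'the' -> 0
  'dog' -> 2
  'and' -> 3
  'her' -> 1
  'dog' -> 2

Encoded: [1, 0, 3, 0, 2, 3, 1, 2]


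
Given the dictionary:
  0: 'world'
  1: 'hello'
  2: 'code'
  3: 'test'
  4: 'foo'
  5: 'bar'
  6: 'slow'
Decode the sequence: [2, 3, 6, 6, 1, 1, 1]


Look up each index in the dictionary:
  2 -> 'code'
  3 -> 'test'
  6 -> 'slow'
  6 -> 'slow'
  1 -> 'hello'
  1 -> 'hello'
  1 -> 'hello'

Decoded: "code test slow slow hello hello hello"


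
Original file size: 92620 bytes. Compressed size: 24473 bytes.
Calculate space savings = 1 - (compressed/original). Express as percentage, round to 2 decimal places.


ratio = compressed/original = 24473/92620 = 0.26423
savings = 1 - ratio = 1 - 0.26423 = 0.73577
as a percentage: 0.73577 * 100 = 73.58%

Space savings = 1 - 24473/92620 = 73.58%


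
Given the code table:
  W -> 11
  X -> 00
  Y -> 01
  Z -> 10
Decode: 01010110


Decoding:
01 -> Y
01 -> Y
01 -> Y
10 -> Z


Result: YYYZ


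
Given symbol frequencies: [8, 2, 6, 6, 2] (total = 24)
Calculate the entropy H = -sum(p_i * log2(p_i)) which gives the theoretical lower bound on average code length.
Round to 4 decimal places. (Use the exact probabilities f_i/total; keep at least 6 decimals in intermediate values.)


Per-symbol terms -p_i * log2(p_i) with p_i = f_i/24:
  p = 8/24 = 0.333333: log2(p) = -1.584963, -p*log2(p) = 0.528321
  p = 2/24 = 0.083333: log2(p) = -3.584963, -p*log2(p) = 0.298747
  p = 6/24 = 0.250000: log2(p) = -2.000000, -p*log2(p) = 0.500000
  p = 6/24 = 0.250000: log2(p) = -2.000000, -p*log2(p) = 0.500000
  p = 2/24 = 0.083333: log2(p) = -3.584963, -p*log2(p) = 0.298747
H = 0.528321 + 0.298747 + 0.500000 + 0.500000 + 0.298747 = 2.125815

H = 2.1258 bits/symbol


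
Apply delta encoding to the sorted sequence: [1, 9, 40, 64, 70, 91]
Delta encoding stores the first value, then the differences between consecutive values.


First value: 1
Deltas:
  9 - 1 = 8
  40 - 9 = 31
  64 - 40 = 24
  70 - 64 = 6
  91 - 70 = 21


Delta encoded: [1, 8, 31, 24, 6, 21]


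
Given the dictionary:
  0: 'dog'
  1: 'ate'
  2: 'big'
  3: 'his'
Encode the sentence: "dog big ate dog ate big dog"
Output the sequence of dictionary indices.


Look up each word in the dictionary:
  'dog' -> 0
  'big' -> 2
  'ate' -> 1
  'dog' -> 0
  'ate' -> 1
  'big' -> 2
  'dog' -> 0

Encoded: [0, 2, 1, 0, 1, 2, 0]


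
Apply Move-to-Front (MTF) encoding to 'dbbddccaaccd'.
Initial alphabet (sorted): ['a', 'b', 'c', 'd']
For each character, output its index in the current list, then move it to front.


MTF encoding:
'd': index 3 in ['a', 'b', 'c', 'd'] -> ['d', 'a', 'b', 'c']
'b': index 2 in ['d', 'a', 'b', 'c'] -> ['b', 'd', 'a', 'c']
'b': index 0 in ['b', 'd', 'a', 'c'] -> ['b', 'd', 'a', 'c']
'd': index 1 in ['b', 'd', 'a', 'c'] -> ['d', 'b', 'a', 'c']
'd': index 0 in ['d', 'b', 'a', 'c'] -> ['d', 'b', 'a', 'c']
'c': index 3 in ['d', 'b', 'a', 'c'] -> ['c', 'd', 'b', 'a']
'c': index 0 in ['c', 'd', 'b', 'a'] -> ['c', 'd', 'b', 'a']
'a': index 3 in ['c', 'd', 'b', 'a'] -> ['a', 'c', 'd', 'b']
'a': index 0 in ['a', 'c', 'd', 'b'] -> ['a', 'c', 'd', 'b']
'c': index 1 in ['a', 'c', 'd', 'b'] -> ['c', 'a', 'd', 'b']
'c': index 0 in ['c', 'a', 'd', 'b'] -> ['c', 'a', 'd', 'b']
'd': index 2 in ['c', 'a', 'd', 'b'] -> ['d', 'c', 'a', 'b']


Output: [3, 2, 0, 1, 0, 3, 0, 3, 0, 1, 0, 2]


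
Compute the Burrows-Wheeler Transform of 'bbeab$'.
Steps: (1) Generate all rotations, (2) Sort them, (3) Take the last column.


Rotations (sorted):
  0: $bbeab -> last char: b
  1: ab$bbe -> last char: e
  2: b$bbea -> last char: a
  3: bbeab$ -> last char: $
  4: beab$b -> last char: b
  5: eab$bb -> last char: b


BWT = bea$bb


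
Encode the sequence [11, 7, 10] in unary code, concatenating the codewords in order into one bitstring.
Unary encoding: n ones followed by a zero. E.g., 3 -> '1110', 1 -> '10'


Encode each number as n ones followed by a terminating 0:
  11 -> 111111111110 (12 bits)
  7 -> 11111110 (8 bits)
  10 -> 11111111110 (11 bits)
Total length = 12 + 8 + 11 = 31 bits.

Unary([11, 7, 10]) = 1111111111101111111011111111110 (31 bits)


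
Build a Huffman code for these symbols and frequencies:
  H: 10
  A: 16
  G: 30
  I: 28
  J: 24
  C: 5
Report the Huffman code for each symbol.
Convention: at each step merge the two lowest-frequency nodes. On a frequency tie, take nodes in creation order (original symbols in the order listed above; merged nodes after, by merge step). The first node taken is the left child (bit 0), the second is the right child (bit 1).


Huffman tree construction:
Step 1: Merge C(5) + H(10) = 15
Step 2: Merge (C+H)(15) + A(16) = 31
Step 3: Merge J(24) + I(28) = 52
Step 4: Merge G(30) + ((C+H)+A)(31) = 61
Step 5: Merge (J+I)(52) + (G+((C+H)+A))(61) = 113
Read each symbol's code off the tree from the root (left child = 0, right child = 1).

Codes:
  H: 1101 (length 4)
  A: 111 (length 3)
  G: 10 (length 2)
  I: 01 (length 2)
  J: 00 (length 2)
  C: 1100 (length 4)
Average code length: 272/113 = 2.4071 bits/symbol


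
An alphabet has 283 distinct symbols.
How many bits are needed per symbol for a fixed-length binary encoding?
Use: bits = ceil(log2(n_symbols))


log2(283) = 8.1447
Bracket: 2^8 = 256 < 283 <= 2^9 = 512
So ceil(log2(283)) = 9

bits = ceil(log2(283)) = ceil(8.1447) = 9 bits


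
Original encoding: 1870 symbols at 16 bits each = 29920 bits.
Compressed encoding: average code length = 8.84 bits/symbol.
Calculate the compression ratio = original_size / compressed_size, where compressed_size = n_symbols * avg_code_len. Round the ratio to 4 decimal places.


original_size = n_symbols * orig_bits = 1870 * 16 = 29920 bits
compressed_size = n_symbols * avg_code_len = 1870 * 8.84 = 16530.8 bits
ratio = original_size / compressed_size = 29920 / 16530.8 = 1.81

Compression ratio = 1.81


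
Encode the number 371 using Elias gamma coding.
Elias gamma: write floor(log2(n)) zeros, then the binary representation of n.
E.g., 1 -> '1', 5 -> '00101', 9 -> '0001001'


num_bits = floor(log2(371)) + 1 = 9
leading_zeros = num_bits - 1 = 8
binary(371) = 101110011

Elias gamma(371) = '00000000' + '101110011' = 00000000101110011 (17 bits)


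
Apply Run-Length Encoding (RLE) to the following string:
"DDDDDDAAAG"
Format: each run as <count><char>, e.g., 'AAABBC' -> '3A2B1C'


Scanning runs left to right:
  i=0: run of 'D' x 6 -> '6D'
  i=6: run of 'A' x 3 -> '3A'
  i=9: run of 'G' x 1 -> '1G'

RLE = 6D3A1G


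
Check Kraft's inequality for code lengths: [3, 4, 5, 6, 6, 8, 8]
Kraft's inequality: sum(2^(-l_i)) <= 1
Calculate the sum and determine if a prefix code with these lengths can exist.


Sum = 2^(-3) + 2^(-4) + 2^(-5) + 2^(-6) + 2^(-6) + 2^(-8) + 2^(-8)
    = 0.125 + 0.0625 + 0.03125 + 0.015625 + 0.015625 + 0.00390625 + 0.00390625
    = 66/256 = 0.2578125
Since 0.2578125 <= 1, Kraft's inequality IS satisfied.
A prefix code with these lengths CAN exist.

Kraft sum = 0.2578125. Satisfied.


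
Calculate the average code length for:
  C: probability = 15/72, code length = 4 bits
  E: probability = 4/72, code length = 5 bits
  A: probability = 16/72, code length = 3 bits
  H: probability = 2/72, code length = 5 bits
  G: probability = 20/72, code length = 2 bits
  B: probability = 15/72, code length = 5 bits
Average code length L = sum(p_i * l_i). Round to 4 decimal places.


Weighted contributions p_i * l_i:
  C: (15/72) * 4 = 60/72
  E: (4/72) * 5 = 20/72
  A: (16/72) * 3 = 48/72
  H: (2/72) * 5 = 10/72
  G: (20/72) * 2 = 40/72
  B: (15/72) * 5 = 75/72
Sum = (60 + 20 + 48 + 10 + 40 + 75)/72 = 253/72

L = 253/72 = 3.5139 bits/symbol


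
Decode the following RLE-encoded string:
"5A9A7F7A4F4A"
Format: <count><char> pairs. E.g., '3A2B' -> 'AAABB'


Expanding each <count><char> pair:
  5A -> 'AAAAA'
  9A -> 'AAAAAAAAA'
  7F -> 'FFFFFFF'
  7A -> 'AAAAAAA'
  4F -> 'FFFF'
  4A -> 'AAAA'

Decoded = AAAAAAAAAAAAAAFFFFFFFAAAAAAAFFFFAAAA


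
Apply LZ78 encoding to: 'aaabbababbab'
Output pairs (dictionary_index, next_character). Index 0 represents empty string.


LZ78 encoding steps:
Dictionary: {0: ''}
Step 1: w='' (idx 0), next='a' -> output (0, 'a'), add 'a' as idx 1
Step 2: w='a' (idx 1), next='a' -> output (1, 'a'), add 'aa' as idx 2
Step 3: w='' (idx 0), next='b' -> output (0, 'b'), add 'b' as idx 3
Step 4: w='b' (idx 3), next='a' -> output (3, 'a'), add 'ba' as idx 4
Step 5: w='ba' (idx 4), next='b' -> output (4, 'b'), add 'bab' as idx 5
Step 6: w='bab' (idx 5), end of input -> output (5, '')


Encoded: [(0, 'a'), (1, 'a'), (0, 'b'), (3, 'a'), (4, 'b'), (5, '')]


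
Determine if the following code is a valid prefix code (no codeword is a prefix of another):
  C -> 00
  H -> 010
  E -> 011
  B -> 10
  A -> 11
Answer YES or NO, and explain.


Checking each pair (does one codeword prefix another?):
  C='00' vs H='010': no prefix
  C='00' vs E='011': no prefix
  C='00' vs B='10': no prefix
  C='00' vs A='11': no prefix
  H='010' vs C='00': no prefix
  H='010' vs E='011': no prefix
  H='010' vs B='10': no prefix
  H='010' vs A='11': no prefix
  E='011' vs C='00': no prefix
  E='011' vs H='010': no prefix
  E='011' vs B='10': no prefix
  E='011' vs A='11': no prefix
  B='10' vs C='00': no prefix
  B='10' vs H='010': no prefix
  B='10' vs E='011': no prefix
  B='10' vs A='11': no prefix
  A='11' vs C='00': no prefix
  A='11' vs H='010': no prefix
  A='11' vs E='011': no prefix
  A='11' vs B='10': no prefix
No violation found over all pairs.

YES -- this is a valid prefix code. No codeword is a prefix of any other codeword.


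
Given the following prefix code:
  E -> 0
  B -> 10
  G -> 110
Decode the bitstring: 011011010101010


Decoding step by step:
Bits 0 -> E
Bits 110 -> G
Bits 110 -> G
Bits 10 -> B
Bits 10 -> B
Bits 10 -> B
Bits 10 -> B


Decoded message: EGGBBBB


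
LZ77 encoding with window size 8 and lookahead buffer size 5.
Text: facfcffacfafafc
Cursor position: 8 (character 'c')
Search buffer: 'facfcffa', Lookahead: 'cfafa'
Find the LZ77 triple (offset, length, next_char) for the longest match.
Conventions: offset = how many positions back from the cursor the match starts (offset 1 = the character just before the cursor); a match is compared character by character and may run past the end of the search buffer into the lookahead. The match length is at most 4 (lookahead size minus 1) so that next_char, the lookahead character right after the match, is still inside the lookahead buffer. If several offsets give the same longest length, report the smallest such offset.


Try each offset into the search buffer:
  offset=1 (pos 7, char 'a'): match length 0
  offset=2 (pos 6, char 'f'): match length 0
  offset=3 (pos 5, char 'f'): match length 0
  offset=4 (pos 4, char 'c'): match length 2
  offset=5 (pos 3, char 'f'): match length 0
  offset=6 (pos 2, char 'c'): match length 2
  offset=7 (pos 1, char 'a'): match length 0
  offset=8 (pos 0, char 'f'): match length 0
Longest match has length 2, found at offsets 4, 6; take the smallest, offset 4.
next_char = character at position 8 + 2 = 10 -> 'a'

Best match: offset=4, length=2 (matching 'cf' starting at position 4)
LZ77 triple: (4, 2, 'a')


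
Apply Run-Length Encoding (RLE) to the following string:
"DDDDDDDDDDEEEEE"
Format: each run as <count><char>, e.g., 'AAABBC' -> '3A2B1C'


Scanning runs left to right:
  i=0: run of 'D' x 10 -> '10D'
  i=10: run of 'E' x 5 -> '5E'

RLE = 10D5E


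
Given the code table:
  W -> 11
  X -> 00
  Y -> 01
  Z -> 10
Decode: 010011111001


Decoding:
01 -> Y
00 -> X
11 -> W
11 -> W
10 -> Z
01 -> Y


Result: YXWWZY


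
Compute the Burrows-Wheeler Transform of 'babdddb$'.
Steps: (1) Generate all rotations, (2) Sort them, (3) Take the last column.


Rotations (sorted):
  0: $babdddb -> last char: b
  1: abdddb$b -> last char: b
  2: b$babddd -> last char: d
  3: babdddb$ -> last char: $
  4: bdddb$ba -> last char: a
  5: db$babdd -> last char: d
  6: ddb$babd -> last char: d
  7: dddb$bab -> last char: b


BWT = bbd$addb


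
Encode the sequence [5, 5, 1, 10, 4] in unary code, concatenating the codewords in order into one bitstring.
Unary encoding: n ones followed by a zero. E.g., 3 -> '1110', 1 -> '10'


Encode each number as n ones followed by a terminating 0:
  5 -> 111110 (6 bits)
  5 -> 111110 (6 bits)
  1 -> 10 (2 bits)
  10 -> 11111111110 (11 bits)
  4 -> 11110 (5 bits)
Total length = 6 + 6 + 2 + 11 + 5 = 30 bits.

Unary([5, 5, 1, 10, 4]) = 111110111110101111111111011110 (30 bits)


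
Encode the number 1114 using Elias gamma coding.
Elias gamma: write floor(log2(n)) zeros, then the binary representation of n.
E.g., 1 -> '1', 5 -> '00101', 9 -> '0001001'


num_bits = floor(log2(1114)) + 1 = 11
leading_zeros = num_bits - 1 = 10
binary(1114) = 10001011010

Elias gamma(1114) = '0000000000' + '10001011010' = 000000000010001011010 (21 bits)


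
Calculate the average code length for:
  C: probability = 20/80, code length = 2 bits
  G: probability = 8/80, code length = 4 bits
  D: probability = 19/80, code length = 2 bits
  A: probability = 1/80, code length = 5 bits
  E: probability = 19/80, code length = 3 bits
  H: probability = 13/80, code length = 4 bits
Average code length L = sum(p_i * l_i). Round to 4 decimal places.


Weighted contributions p_i * l_i:
  C: (20/80) * 2 = 40/80
  G: (8/80) * 4 = 32/80
  D: (19/80) * 2 = 38/80
  A: (1/80) * 5 = 5/80
  E: (19/80) * 3 = 57/80
  H: (13/80) * 4 = 52/80
Sum = (40 + 32 + 38 + 5 + 57 + 52)/80 = 224/80

L = 224/80 = 2.8000 bits/symbol


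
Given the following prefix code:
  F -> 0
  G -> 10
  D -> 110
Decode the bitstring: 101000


Decoding step by step:
Bits 10 -> G
Bits 10 -> G
Bits 0 -> F
Bits 0 -> F


Decoded message: GGFF


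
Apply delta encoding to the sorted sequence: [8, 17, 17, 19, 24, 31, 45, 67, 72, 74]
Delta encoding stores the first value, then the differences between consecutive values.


First value: 8
Deltas:
  17 - 8 = 9
  17 - 17 = 0
  19 - 17 = 2
  24 - 19 = 5
  31 - 24 = 7
  45 - 31 = 14
  67 - 45 = 22
  72 - 67 = 5
  74 - 72 = 2


Delta encoded: [8, 9, 0, 2, 5, 7, 14, 22, 5, 2]


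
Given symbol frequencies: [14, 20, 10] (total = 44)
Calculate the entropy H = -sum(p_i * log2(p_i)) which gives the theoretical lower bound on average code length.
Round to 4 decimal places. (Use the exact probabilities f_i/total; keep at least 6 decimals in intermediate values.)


Per-symbol terms -p_i * log2(p_i) with p_i = f_i/44:
  p = 14/44 = 0.318182: log2(p) = -1.652077, -p*log2(p) = 0.525661
  p = 20/44 = 0.454545: log2(p) = -1.137504, -p*log2(p) = 0.517047
  p = 10/44 = 0.227273: log2(p) = -2.137504, -p*log2(p) = 0.485796
H = 0.525661 + 0.517047 + 0.485796 = 1.528504

H = 1.5285 bits/symbol


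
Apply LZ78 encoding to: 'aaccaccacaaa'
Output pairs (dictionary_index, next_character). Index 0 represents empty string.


LZ78 encoding steps:
Dictionary: {0: ''}
Step 1: w='' (idx 0), next='a' -> output (0, 'a'), add 'a' as idx 1
Step 2: w='a' (idx 1), next='c' -> output (1, 'c'), add 'ac' as idx 2
Step 3: w='' (idx 0), next='c' -> output (0, 'c'), add 'c' as idx 3
Step 4: w='ac' (idx 2), next='c' -> output (2, 'c'), add 'acc' as idx 4
Step 5: w='ac' (idx 2), next='a' -> output (2, 'a'), add 'aca' as idx 5
Step 6: w='a' (idx 1), next='a' -> output (1, 'a'), add 'aa' as idx 6


Encoded: [(0, 'a'), (1, 'c'), (0, 'c'), (2, 'c'), (2, 'a'), (1, 'a')]


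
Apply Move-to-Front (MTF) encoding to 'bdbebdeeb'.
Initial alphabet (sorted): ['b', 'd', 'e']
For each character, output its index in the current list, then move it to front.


MTF encoding:
'b': index 0 in ['b', 'd', 'e'] -> ['b', 'd', 'e']
'd': index 1 in ['b', 'd', 'e'] -> ['d', 'b', 'e']
'b': index 1 in ['d', 'b', 'e'] -> ['b', 'd', 'e']
'e': index 2 in ['b', 'd', 'e'] -> ['e', 'b', 'd']
'b': index 1 in ['e', 'b', 'd'] -> ['b', 'e', 'd']
'd': index 2 in ['b', 'e', 'd'] -> ['d', 'b', 'e']
'e': index 2 in ['d', 'b', 'e'] -> ['e', 'd', 'b']
'e': index 0 in ['e', 'd', 'b'] -> ['e', 'd', 'b']
'b': index 2 in ['e', 'd', 'b'] -> ['b', 'e', 'd']


Output: [0, 1, 1, 2, 1, 2, 2, 0, 2]


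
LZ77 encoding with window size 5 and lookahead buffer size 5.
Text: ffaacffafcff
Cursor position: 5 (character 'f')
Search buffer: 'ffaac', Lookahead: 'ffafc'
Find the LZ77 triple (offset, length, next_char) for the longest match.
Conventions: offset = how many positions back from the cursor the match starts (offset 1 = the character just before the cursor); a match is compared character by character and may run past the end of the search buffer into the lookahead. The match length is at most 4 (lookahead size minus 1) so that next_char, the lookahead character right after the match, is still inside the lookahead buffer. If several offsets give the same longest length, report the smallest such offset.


Try each offset into the search buffer:
  offset=1 (pos 4, char 'c'): match length 0
  offset=2 (pos 3, char 'a'): match length 0
  offset=3 (pos 2, char 'a'): match length 0
  offset=4 (pos 1, char 'f'): match length 1
  offset=5 (pos 0, char 'f'): match length 3
Longest match has length 3 at offset 5.
next_char = character at position 5 + 3 = 8 -> 'f'

Best match: offset=5, length=3 (matching 'ffa' starting at position 0)
LZ77 triple: (5, 3, 'f')


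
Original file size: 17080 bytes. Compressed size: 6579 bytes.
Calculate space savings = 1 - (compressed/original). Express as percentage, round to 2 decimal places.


ratio = compressed/original = 6579/17080 = 0.385187
savings = 1 - ratio = 1 - 0.385187 = 0.614813
as a percentage: 0.614813 * 100 = 61.48%

Space savings = 1 - 6579/17080 = 61.48%


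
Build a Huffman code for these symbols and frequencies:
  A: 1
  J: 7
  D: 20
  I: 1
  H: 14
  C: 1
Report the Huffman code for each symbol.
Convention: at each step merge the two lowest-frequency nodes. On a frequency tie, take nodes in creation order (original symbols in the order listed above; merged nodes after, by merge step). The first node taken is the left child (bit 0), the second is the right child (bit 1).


Huffman tree construction:
Step 1: Merge A(1) + I(1) = 2
Step 2: Merge C(1) + (A+I)(2) = 3
Step 3: Merge (C+(A+I))(3) + J(7) = 10
Step 4: Merge ((C+(A+I))+J)(10) + H(14) = 24
Step 5: Merge D(20) + (((C+(A+I))+J)+H)(24) = 44
Read each symbol's code off the tree from the root (left child = 0, right child = 1).

Codes:
  A: 10010 (length 5)
  J: 101 (length 3)
  D: 0 (length 1)
  I: 10011 (length 5)
  H: 11 (length 2)
  C: 1000 (length 4)
Average code length: 83/44 = 1.8864 bits/symbol


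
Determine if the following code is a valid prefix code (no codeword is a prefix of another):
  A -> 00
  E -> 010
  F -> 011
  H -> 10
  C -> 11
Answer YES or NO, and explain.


Checking each pair (does one codeword prefix another?):
  A='00' vs E='010': no prefix
  A='00' vs F='011': no prefix
  A='00' vs H='10': no prefix
  A='00' vs C='11': no prefix
  E='010' vs A='00': no prefix
  E='010' vs F='011': no prefix
  E='010' vs H='10': no prefix
  E='010' vs C='11': no prefix
  F='011' vs A='00': no prefix
  F='011' vs E='010': no prefix
  F='011' vs H='10': no prefix
  F='011' vs C='11': no prefix
  H='10' vs A='00': no prefix
  H='10' vs E='010': no prefix
  H='10' vs F='011': no prefix
  H='10' vs C='11': no prefix
  C='11' vs A='00': no prefix
  C='11' vs E='010': no prefix
  C='11' vs F='011': no prefix
  C='11' vs H='10': no prefix
No violation found over all pairs.

YES -- this is a valid prefix code. No codeword is a prefix of any other codeword.


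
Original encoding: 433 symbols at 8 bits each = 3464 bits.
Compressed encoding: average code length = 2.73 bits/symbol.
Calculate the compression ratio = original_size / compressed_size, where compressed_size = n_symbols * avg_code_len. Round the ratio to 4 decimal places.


original_size = n_symbols * orig_bits = 433 * 8 = 3464 bits
compressed_size = n_symbols * avg_code_len = 433 * 2.73 = 1182.09 bits
ratio = original_size / compressed_size = 3464 / 1182.09 = 2.9304

Compression ratio = 2.9304


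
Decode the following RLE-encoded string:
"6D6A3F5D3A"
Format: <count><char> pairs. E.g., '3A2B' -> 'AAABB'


Expanding each <count><char> pair:
  6D -> 'DDDDDD'
  6A -> 'AAAAAA'
  3F -> 'FFF'
  5D -> 'DDDDD'
  3A -> 'AAA'

Decoded = DDDDDDAAAAAAFFFDDDDDAAA


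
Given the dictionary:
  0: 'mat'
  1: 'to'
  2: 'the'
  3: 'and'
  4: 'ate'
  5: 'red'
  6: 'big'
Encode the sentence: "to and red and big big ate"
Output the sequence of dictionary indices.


Look up each word in the dictionary:
  'to' -> 1
  'and' -> 3
  'red' -> 5
  'and' -> 3
  'big' -> 6
  'big' -> 6
  'ate' -> 4

Encoded: [1, 3, 5, 3, 6, 6, 4]


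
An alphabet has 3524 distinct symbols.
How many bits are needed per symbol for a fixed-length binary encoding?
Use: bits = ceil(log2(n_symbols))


log2(3524) = 11.783
Bracket: 2^11 = 2048 < 3524 <= 2^12 = 4096
So ceil(log2(3524)) = 12

bits = ceil(log2(3524)) = ceil(11.783) = 12 bits


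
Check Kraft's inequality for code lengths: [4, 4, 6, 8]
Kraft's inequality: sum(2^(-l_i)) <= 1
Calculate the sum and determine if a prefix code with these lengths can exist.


Sum = 2^(-4) + 2^(-4) + 2^(-6) + 2^(-8)
    = 0.0625 + 0.0625 + 0.015625 + 0.00390625
    = 37/256 = 0.14453125
Since 0.14453125 <= 1, Kraft's inequality IS satisfied.
A prefix code with these lengths CAN exist.

Kraft sum = 0.14453125. Satisfied.


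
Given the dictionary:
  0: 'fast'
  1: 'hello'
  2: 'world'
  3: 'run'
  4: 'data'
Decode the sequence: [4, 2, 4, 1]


Look up each index in the dictionary:
  4 -> 'data'
  2 -> 'world'
  4 -> 'data'
  1 -> 'hello'

Decoded: "data world data hello"


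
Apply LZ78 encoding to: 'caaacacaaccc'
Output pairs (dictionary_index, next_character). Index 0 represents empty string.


LZ78 encoding steps:
Dictionary: {0: ''}
Step 1: w='' (idx 0), next='c' -> output (0, 'c'), add 'c' as idx 1
Step 2: w='' (idx 0), next='a' -> output (0, 'a'), add 'a' as idx 2
Step 3: w='a' (idx 2), next='a' -> output (2, 'a'), add 'aa' as idx 3
Step 4: w='c' (idx 1), next='a' -> output (1, 'a'), add 'ca' as idx 4
Step 5: w='ca' (idx 4), next='a' -> output (4, 'a'), add 'caa' as idx 5
Step 6: w='c' (idx 1), next='c' -> output (1, 'c'), add 'cc' as idx 6
Step 7: w='c' (idx 1), end of input -> output (1, '')


Encoded: [(0, 'c'), (0, 'a'), (2, 'a'), (1, 'a'), (4, 'a'), (1, 'c'), (1, '')]


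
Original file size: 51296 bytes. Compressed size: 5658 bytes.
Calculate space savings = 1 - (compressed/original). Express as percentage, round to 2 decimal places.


ratio = compressed/original = 5658/51296 = 0.110301
savings = 1 - ratio = 1 - 0.110301 = 0.889699
as a percentage: 0.889699 * 100 = 88.97%

Space savings = 1 - 5658/51296 = 88.97%


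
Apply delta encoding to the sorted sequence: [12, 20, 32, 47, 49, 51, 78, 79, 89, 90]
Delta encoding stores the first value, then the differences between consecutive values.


First value: 12
Deltas:
  20 - 12 = 8
  32 - 20 = 12
  47 - 32 = 15
  49 - 47 = 2
  51 - 49 = 2
  78 - 51 = 27
  79 - 78 = 1
  89 - 79 = 10
  90 - 89 = 1


Delta encoded: [12, 8, 12, 15, 2, 2, 27, 1, 10, 1]


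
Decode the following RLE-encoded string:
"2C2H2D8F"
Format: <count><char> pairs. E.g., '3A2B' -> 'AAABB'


Expanding each <count><char> pair:
  2C -> 'CC'
  2H -> 'HH'
  2D -> 'DD'
  8F -> 'FFFFFFFF'

Decoded = CCHHDDFFFFFFFF


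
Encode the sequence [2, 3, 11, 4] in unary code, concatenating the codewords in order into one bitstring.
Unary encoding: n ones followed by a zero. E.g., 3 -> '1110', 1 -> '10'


Encode each number as n ones followed by a terminating 0:
  2 -> 110 (3 bits)
  3 -> 1110 (4 bits)
  11 -> 111111111110 (12 bits)
  4 -> 11110 (5 bits)
Total length = 3 + 4 + 12 + 5 = 24 bits.

Unary([2, 3, 11, 4]) = 110111011111111111011110 (24 bits)


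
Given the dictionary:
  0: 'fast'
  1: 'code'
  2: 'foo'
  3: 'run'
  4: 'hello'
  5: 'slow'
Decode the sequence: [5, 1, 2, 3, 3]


Look up each index in the dictionary:
  5 -> 'slow'
  1 -> 'code'
  2 -> 'foo'
  3 -> 'run'
  3 -> 'run'

Decoded: "slow code foo run run"


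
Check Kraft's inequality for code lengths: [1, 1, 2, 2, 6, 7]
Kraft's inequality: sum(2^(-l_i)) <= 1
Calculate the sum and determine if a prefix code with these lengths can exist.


Sum = 2^(-1) + 2^(-1) + 2^(-2) + 2^(-2) + 2^(-6) + 2^(-7)
    = 0.5 + 0.5 + 0.25 + 0.25 + 0.015625 + 0.0078125
    = 195/128 = 1.5234375
Since 1.5234375 > 1, Kraft's inequality is NOT satisfied.
A prefix code with these lengths CANNOT exist.

Kraft sum = 1.5234375. Not satisfied.


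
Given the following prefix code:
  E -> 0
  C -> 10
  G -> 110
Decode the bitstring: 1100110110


Decoding step by step:
Bits 110 -> G
Bits 0 -> E
Bits 110 -> G
Bits 110 -> G


Decoded message: GEGG


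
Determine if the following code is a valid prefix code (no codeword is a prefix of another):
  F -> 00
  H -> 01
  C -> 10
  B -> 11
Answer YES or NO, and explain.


Checking each pair (does one codeword prefix another?):
  F='00' vs H='01': no prefix
  F='00' vs C='10': no prefix
  F='00' vs B='11': no prefix
  H='01' vs F='00': no prefix
  H='01' vs C='10': no prefix
  H='01' vs B='11': no prefix
  C='10' vs F='00': no prefix
  C='10' vs H='01': no prefix
  C='10' vs B='11': no prefix
  B='11' vs F='00': no prefix
  B='11' vs H='01': no prefix
  B='11' vs C='10': no prefix
No violation found over all pairs.

YES -- this is a valid prefix code. No codeword is a prefix of any other codeword.


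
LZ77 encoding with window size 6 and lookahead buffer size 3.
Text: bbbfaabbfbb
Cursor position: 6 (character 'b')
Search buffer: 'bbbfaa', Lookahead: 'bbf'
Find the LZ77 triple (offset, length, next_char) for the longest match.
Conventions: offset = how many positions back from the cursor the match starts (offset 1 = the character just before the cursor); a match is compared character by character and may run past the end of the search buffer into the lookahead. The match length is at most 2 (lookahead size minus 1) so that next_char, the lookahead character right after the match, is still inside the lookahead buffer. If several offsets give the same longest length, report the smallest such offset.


Try each offset into the search buffer:
  offset=1 (pos 5, char 'a'): match length 0
  offset=2 (pos 4, char 'a'): match length 0
  offset=3 (pos 3, char 'f'): match length 0
  offset=4 (pos 2, char 'b'): match length 1
  offset=5 (pos 1, char 'b'): match length 2
  offset=6 (pos 0, char 'b'): match length 2
Longest match has length 2, found at offsets 5, 6; take the smallest, offset 5.
next_char = character at position 6 + 2 = 8 -> 'f'

Best match: offset=5, length=2 (matching 'bb' starting at position 1)
LZ77 triple: (5, 2, 'f')


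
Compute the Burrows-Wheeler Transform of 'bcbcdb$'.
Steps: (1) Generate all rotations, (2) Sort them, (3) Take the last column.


Rotations (sorted):
  0: $bcbcdb -> last char: b
  1: b$bcbcd -> last char: d
  2: bcbcdb$ -> last char: $
  3: bcdb$bc -> last char: c
  4: cbcdb$b -> last char: b
  5: cdb$bcb -> last char: b
  6: db$bcbc -> last char: c


BWT = bd$cbbc


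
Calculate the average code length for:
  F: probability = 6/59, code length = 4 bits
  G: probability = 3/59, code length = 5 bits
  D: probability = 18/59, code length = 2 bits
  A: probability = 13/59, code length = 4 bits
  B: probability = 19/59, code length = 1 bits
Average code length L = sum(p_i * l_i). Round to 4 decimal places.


Weighted contributions p_i * l_i:
  F: (6/59) * 4 = 24/59
  G: (3/59) * 5 = 15/59
  D: (18/59) * 2 = 36/59
  A: (13/59) * 4 = 52/59
  B: (19/59) * 1 = 19/59
Sum = (24 + 15 + 36 + 52 + 19)/59 = 146/59

L = 146/59 = 2.4746 bits/symbol


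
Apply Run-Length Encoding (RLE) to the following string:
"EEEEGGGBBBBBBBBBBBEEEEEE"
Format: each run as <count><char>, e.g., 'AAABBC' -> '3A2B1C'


Scanning runs left to right:
  i=0: run of 'E' x 4 -> '4E'
  i=4: run of 'G' x 3 -> '3G'
  i=7: run of 'B' x 11 -> '11B'
  i=18: run of 'E' x 6 -> '6E'

RLE = 4E3G11B6E


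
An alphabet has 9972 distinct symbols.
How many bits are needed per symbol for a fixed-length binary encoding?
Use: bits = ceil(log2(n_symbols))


log2(9972) = 13.2837
Bracket: 2^13 = 8192 < 9972 <= 2^14 = 16384
So ceil(log2(9972)) = 14

bits = ceil(log2(9972)) = ceil(13.2837) = 14 bits


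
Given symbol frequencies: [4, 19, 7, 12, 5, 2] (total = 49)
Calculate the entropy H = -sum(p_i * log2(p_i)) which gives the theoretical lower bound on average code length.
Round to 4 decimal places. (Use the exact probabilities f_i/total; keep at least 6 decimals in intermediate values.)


Per-symbol terms -p_i * log2(p_i) with p_i = f_i/49:
  p = 4/49 = 0.081633: log2(p) = -3.614710, -p*log2(p) = 0.295078
  p = 19/49 = 0.387755: log2(p) = -1.366782, -p*log2(p) = 0.529977
  p = 7/49 = 0.142857: log2(p) = -2.807355, -p*log2(p) = 0.401051
  p = 12/49 = 0.244898: log2(p) = -2.029747, -p*log2(p) = 0.497081
  p = 5/49 = 0.102041: log2(p) = -3.292782, -p*log2(p) = 0.335998
  p = 2/49 = 0.040816: log2(p) = -4.614710, -p*log2(p) = 0.188356
H = 0.295078 + 0.529977 + 0.401051 + 0.497081 + 0.335998 + 0.188356 = 2.247541

H = 2.2475 bits/symbol


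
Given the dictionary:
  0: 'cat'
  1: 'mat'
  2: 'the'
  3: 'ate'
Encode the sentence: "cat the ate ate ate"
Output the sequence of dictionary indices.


Look up each word in the dictionary:
  'cat' -> 0
  'the' -> 2
  'ate' -> 3
  'ate' -> 3
  'ate' -> 3

Encoded: [0, 2, 3, 3, 3]


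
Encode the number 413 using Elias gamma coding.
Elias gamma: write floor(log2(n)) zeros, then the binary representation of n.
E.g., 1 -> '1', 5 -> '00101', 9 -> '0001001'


num_bits = floor(log2(413)) + 1 = 9
leading_zeros = num_bits - 1 = 8
binary(413) = 110011101

Elias gamma(413) = '00000000' + '110011101' = 00000000110011101 (17 bits)


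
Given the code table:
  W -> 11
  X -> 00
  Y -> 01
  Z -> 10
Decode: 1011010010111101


Decoding:
10 -> Z
11 -> W
01 -> Y
00 -> X
10 -> Z
11 -> W
11 -> W
01 -> Y


Result: ZWYXZWWY


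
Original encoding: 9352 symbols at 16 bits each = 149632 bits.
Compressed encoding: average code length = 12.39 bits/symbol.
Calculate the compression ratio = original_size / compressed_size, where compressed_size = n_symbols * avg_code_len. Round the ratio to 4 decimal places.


original_size = n_symbols * orig_bits = 9352 * 16 = 149632 bits
compressed_size = n_symbols * avg_code_len = 9352 * 12.39 = 115871.28 bits
ratio = original_size / compressed_size = 149632 / 115871.28 = 1.2914

Compression ratio = 1.2914


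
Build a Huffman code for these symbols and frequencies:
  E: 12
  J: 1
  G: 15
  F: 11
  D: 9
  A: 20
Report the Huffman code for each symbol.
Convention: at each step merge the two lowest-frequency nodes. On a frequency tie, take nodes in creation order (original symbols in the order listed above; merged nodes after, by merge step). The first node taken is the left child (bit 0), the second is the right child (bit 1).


Huffman tree construction:
Step 1: Merge J(1) + D(9) = 10
Step 2: Merge (J+D)(10) + F(11) = 21
Step 3: Merge E(12) + G(15) = 27
Step 4: Merge A(20) + ((J+D)+F)(21) = 41
Step 5: Merge (E+G)(27) + (A+((J+D)+F))(41) = 68
Read each symbol's code off the tree from the root (left child = 0, right child = 1).

Codes:
  E: 00 (length 2)
  J: 1100 (length 4)
  G: 01 (length 2)
  F: 111 (length 3)
  D: 1101 (length 4)
  A: 10 (length 2)
Average code length: 167/68 = 2.4559 bits/symbol


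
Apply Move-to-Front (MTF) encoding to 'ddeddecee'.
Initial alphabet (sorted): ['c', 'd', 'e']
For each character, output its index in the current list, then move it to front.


MTF encoding:
'd': index 1 in ['c', 'd', 'e'] -> ['d', 'c', 'e']
'd': index 0 in ['d', 'c', 'e'] -> ['d', 'c', 'e']
'e': index 2 in ['d', 'c', 'e'] -> ['e', 'd', 'c']
'd': index 1 in ['e', 'd', 'c'] -> ['d', 'e', 'c']
'd': index 0 in ['d', 'e', 'c'] -> ['d', 'e', 'c']
'e': index 1 in ['d', 'e', 'c'] -> ['e', 'd', 'c']
'c': index 2 in ['e', 'd', 'c'] -> ['c', 'e', 'd']
'e': index 1 in ['c', 'e', 'd'] -> ['e', 'c', 'd']
'e': index 0 in ['e', 'c', 'd'] -> ['e', 'c', 'd']


Output: [1, 0, 2, 1, 0, 1, 2, 1, 0]


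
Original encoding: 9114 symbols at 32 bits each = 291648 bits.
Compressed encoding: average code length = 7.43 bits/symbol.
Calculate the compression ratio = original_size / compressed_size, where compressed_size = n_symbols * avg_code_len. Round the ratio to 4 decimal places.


original_size = n_symbols * orig_bits = 9114 * 32 = 291648 bits
compressed_size = n_symbols * avg_code_len = 9114 * 7.43 = 67717.02 bits
ratio = original_size / compressed_size = 291648 / 67717.02 = 4.3069

Compression ratio = 4.3069


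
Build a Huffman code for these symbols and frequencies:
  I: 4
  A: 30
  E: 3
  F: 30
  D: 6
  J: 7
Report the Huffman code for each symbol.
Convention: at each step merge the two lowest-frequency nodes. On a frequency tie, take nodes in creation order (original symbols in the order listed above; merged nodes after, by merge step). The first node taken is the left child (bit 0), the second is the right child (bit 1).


Huffman tree construction:
Step 1: Merge E(3) + I(4) = 7
Step 2: Merge D(6) + J(7) = 13
Step 3: Merge (E+I)(7) + (D+J)(13) = 20
Step 4: Merge ((E+I)+(D+J))(20) + A(30) = 50
Step 5: Merge F(30) + (((E+I)+(D+J))+A)(50) = 80
Read each symbol's code off the tree from the root (left child = 0, right child = 1).

Codes:
  I: 1001 (length 4)
  A: 11 (length 2)
  E: 1000 (length 4)
  F: 0 (length 1)
  D: 1010 (length 4)
  J: 1011 (length 4)
Average code length: 170/80 = 2.1250 bits/symbol


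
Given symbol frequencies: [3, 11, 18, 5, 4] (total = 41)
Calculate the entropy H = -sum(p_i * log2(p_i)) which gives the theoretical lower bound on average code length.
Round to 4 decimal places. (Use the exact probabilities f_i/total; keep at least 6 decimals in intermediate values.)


Per-symbol terms -p_i * log2(p_i) with p_i = f_i/41:
  p = 3/41 = 0.073171: log2(p) = -3.772590, -p*log2(p) = 0.276043
  p = 11/41 = 0.268293: log2(p) = -1.898120, -p*log2(p) = 0.509252
  p = 18/41 = 0.439024: log2(p) = -1.187627, -p*log2(p) = 0.521397
  p = 5/41 = 0.121951: log2(p) = -3.035624, -p*log2(p) = 0.370198
  p = 4/41 = 0.097561: log2(p) = -3.357552, -p*log2(p) = 0.327566
H = 0.276043 + 0.509252 + 0.521397 + 0.370198 + 0.327566 = 2.004456

H = 2.0045 bits/symbol


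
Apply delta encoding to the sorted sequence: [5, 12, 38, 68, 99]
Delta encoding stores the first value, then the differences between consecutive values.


First value: 5
Deltas:
  12 - 5 = 7
  38 - 12 = 26
  68 - 38 = 30
  99 - 68 = 31


Delta encoded: [5, 7, 26, 30, 31]


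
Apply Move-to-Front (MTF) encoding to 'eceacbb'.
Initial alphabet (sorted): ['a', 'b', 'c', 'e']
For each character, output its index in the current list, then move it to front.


MTF encoding:
'e': index 3 in ['a', 'b', 'c', 'e'] -> ['e', 'a', 'b', 'c']
'c': index 3 in ['e', 'a', 'b', 'c'] -> ['c', 'e', 'a', 'b']
'e': index 1 in ['c', 'e', 'a', 'b'] -> ['e', 'c', 'a', 'b']
'a': index 2 in ['e', 'c', 'a', 'b'] -> ['a', 'e', 'c', 'b']
'c': index 2 in ['a', 'e', 'c', 'b'] -> ['c', 'a', 'e', 'b']
'b': index 3 in ['c', 'a', 'e', 'b'] -> ['b', 'c', 'a', 'e']
'b': index 0 in ['b', 'c', 'a', 'e'] -> ['b', 'c', 'a', 'e']


Output: [3, 3, 1, 2, 2, 3, 0]


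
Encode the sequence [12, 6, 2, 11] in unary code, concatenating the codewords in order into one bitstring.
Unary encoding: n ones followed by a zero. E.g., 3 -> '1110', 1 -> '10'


Encode each number as n ones followed by a terminating 0:
  12 -> 1111111111110 (13 bits)
  6 -> 1111110 (7 bits)
  2 -> 110 (3 bits)
  11 -> 111111111110 (12 bits)
Total length = 13 + 7 + 3 + 12 = 35 bits.

Unary([12, 6, 2, 11]) = 11111111111101111110110111111111110 (35 bits)


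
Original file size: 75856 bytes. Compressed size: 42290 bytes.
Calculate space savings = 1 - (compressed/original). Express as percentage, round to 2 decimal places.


ratio = compressed/original = 42290/75856 = 0.557504
savings = 1 - ratio = 1 - 0.557504 = 0.442496
as a percentage: 0.442496 * 100 = 44.25%

Space savings = 1 - 42290/75856 = 44.25%


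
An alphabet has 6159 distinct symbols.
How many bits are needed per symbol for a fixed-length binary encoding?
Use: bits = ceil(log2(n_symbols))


log2(6159) = 12.5885
Bracket: 2^12 = 4096 < 6159 <= 2^13 = 8192
So ceil(log2(6159)) = 13

bits = ceil(log2(6159)) = ceil(12.5885) = 13 bits


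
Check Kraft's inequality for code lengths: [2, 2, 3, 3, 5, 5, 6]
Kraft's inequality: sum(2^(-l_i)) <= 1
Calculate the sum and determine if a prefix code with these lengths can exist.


Sum = 2^(-2) + 2^(-2) + 2^(-3) + 2^(-3) + 2^(-5) + 2^(-5) + 2^(-6)
    = 0.25 + 0.25 + 0.125 + 0.125 + 0.03125 + 0.03125 + 0.015625
    = 53/64 = 0.828125
Since 0.828125 <= 1, Kraft's inequality IS satisfied.
A prefix code with these lengths CAN exist.

Kraft sum = 0.828125. Satisfied.


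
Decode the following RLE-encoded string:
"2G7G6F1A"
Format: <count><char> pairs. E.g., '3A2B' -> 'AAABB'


Expanding each <count><char> pair:
  2G -> 'GG'
  7G -> 'GGGGGGG'
  6F -> 'FFFFFF'
  1A -> 'A'

Decoded = GGGGGGGGGFFFFFFA


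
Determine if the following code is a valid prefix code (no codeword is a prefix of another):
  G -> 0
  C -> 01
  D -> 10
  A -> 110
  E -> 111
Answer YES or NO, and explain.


Checking each pair (does one codeword prefix another?):
  G='0' vs C='01': prefix -- VIOLATION

NO -- this is NOT a valid prefix code. G (0) is a prefix of C (01).


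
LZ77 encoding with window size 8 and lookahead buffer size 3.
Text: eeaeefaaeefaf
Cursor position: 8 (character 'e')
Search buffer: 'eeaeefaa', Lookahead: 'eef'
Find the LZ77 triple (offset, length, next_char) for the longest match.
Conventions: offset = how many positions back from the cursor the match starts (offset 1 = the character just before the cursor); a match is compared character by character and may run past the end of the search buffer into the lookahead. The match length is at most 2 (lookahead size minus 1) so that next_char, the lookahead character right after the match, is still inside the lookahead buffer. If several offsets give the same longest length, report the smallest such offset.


Try each offset into the search buffer:
  offset=1 (pos 7, char 'a'): match length 0
  offset=2 (pos 6, char 'a'): match length 0
  offset=3 (pos 5, char 'f'): match length 0
  offset=4 (pos 4, char 'e'): match length 1
  offset=5 (pos 3, char 'e'): match length 2
  offset=6 (pos 2, char 'a'): match length 0
  offset=7 (pos 1, char 'e'): match length 1
  offset=8 (pos 0, char 'e'): match length 2
Longest match has length 2, found at offsets 5, 8; take the smallest, offset 5.
next_char = character at position 8 + 2 = 10 -> 'f'

Best match: offset=5, length=2 (matching 'ee' starting at position 3)
LZ77 triple: (5, 2, 'f')


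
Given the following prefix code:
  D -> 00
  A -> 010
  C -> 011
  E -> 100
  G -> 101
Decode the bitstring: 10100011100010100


Decoding step by step:
Bits 101 -> G
Bits 00 -> D
Bits 011 -> C
Bits 100 -> E
Bits 010 -> A
Bits 100 -> E


Decoded message: GDCEAE


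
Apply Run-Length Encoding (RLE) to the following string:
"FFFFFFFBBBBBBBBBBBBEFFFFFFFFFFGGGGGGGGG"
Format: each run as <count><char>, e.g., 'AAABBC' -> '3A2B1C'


Scanning runs left to right:
  i=0: run of 'F' x 7 -> '7F'
  i=7: run of 'B' x 12 -> '12B'
  i=19: run of 'E' x 1 -> '1E'
  i=20: run of 'F' x 10 -> '10F'
  i=30: run of 'G' x 9 -> '9G'

RLE = 7F12B1E10F9G


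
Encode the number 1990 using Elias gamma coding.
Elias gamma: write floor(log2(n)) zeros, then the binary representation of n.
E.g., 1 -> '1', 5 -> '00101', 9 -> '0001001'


num_bits = floor(log2(1990)) + 1 = 11
leading_zeros = num_bits - 1 = 10
binary(1990) = 11111000110

Elias gamma(1990) = '0000000000' + '11111000110' = 000000000011111000110 (21 bits)
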